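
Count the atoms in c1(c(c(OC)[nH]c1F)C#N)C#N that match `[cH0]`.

The query [cH0] means: aromatic carbon with no attached hydrogen (substituted or ring-fusion).
Check the 12 heavy atoms by environment: 1× n (aromatic, H1) → no; 4× c (aromatic, H0) → match; 1× F (H0) → no; 2× C (H0) → no; 2× N (H0) → no; 1× O (H0) → no; 1× C (H3) → no.
That gives 4 matching atoms.

4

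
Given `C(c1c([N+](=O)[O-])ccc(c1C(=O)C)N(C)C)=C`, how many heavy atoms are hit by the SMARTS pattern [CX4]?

3

Check the 17 heavy atoms by environment: 6× c (aromatic, X3) → no; 3× C (X3) → no; 2× O (X1) → no; 3× C (X4) → match; 1× N (charge +1, X3) → no; 1× O (charge -1, X1) → no; 1× N (X3) → no.
That gives 3 matching atoms.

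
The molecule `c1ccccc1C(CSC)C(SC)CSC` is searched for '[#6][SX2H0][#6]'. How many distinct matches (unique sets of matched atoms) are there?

3

[#6][SX2H0][#6] is the SMARTS for a thioether: an aliphatic sulfur bridging two carbons with no H on the sulfur.
The molecule carries 3 separate instances of a methylthio ether (-SCH3) meeting every constraint; each maps to a distinct set of atoms, giving 3 matches.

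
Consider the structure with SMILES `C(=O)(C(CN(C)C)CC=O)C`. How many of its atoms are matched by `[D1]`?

5

Check the 11 heavy atoms by environment: 3× C (D2) → no; 2× C (D3) → no; 1× N (D3) → no; 3× C (D1) → match; 2× O (D1) → match.
Summing the matching environments: 3 + 2 = 5 matching atoms.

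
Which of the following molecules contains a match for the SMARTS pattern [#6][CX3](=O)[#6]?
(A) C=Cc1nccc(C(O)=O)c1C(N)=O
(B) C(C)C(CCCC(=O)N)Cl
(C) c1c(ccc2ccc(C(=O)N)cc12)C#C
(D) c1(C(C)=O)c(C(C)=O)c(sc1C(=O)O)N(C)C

[#6][CX3](=O)[#6] describes a carbonyl carbon (no H) flanked by two carbons (a ketone).
(A) has a carboxylic acid group (-C(=O)OH) but one neighbour of the carbonyl carbon is O, not C.
(B) has a primary amide (-C(=O)NH2) but one neighbour of the carbonyl carbon is N, not C.
(C) has a primary amide (-C(=O)NH2) but one neighbour of the carbonyl carbon is N, not C.
(D) contains an acetyl/ketone group (-C(=O)CH3), which satisfies every atom and bond constraint.
So the answer is (D).

D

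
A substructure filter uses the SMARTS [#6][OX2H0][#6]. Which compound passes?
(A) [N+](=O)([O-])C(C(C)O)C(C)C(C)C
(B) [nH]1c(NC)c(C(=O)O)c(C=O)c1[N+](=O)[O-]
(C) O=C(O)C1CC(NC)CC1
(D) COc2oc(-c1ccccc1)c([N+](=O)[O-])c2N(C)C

D

[#6][OX2H0][#6] describes an aliphatic oxygen bridging two carbons with no H on the oxygen (an ether).
(A) has a hydroxyl group (-OH) but the oxygen has H1, not H0 bridging two carbons.
(B) has a carboxylic acid group (-C(=O)OH) but the -OH oxygen has H1; the =O is OX1, not OX2.
(C) has a carboxylic acid group (-C(=O)OH) but the -OH oxygen has H1; the =O is OX1, not OX2.
(D) contains a methoxy ether (-OCH3), which satisfies every atom and bond constraint.
So the answer is (D).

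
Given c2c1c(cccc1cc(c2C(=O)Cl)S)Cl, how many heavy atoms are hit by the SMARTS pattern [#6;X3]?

11

Check the 15 heavy atoms by environment: 10× c (aromatic, X3) → match; 1× C (X3) → match; 1× O (X1) → no; 2× Cl (X1) → no; 1× S (X2) → no.
Summing the matching environments: 10 + 1 = 11 matching atoms.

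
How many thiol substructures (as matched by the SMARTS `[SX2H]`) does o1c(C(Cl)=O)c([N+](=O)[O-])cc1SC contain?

[SX2H] is the SMARTS for a thiol: an aliphatic sulfur with two connections, one being H.
The molecule has a methylthio ether (-SCH3), but the sulfur has H0 (bonded to two carbons), not H1; nothing else fits, so there are 0 matches.

0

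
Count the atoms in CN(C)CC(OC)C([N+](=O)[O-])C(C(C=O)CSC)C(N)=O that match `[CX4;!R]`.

10

The query [CX4;!R] means: aliphatic carbon with four total connections, not in a ring.
Check the 21 heavy atoms by environment: 10× C (X4, acyclic) → match; 1× O (X2, acyclic) → no; 1× S (X2, acyclic) → no; 2× C (X3, acyclic) → no; 3× O (X1, acyclic) → no; 1× N (charge +1, X3, acyclic) → no; 1× O (charge -1, X1, acyclic) → no; 2× N (X3, acyclic) → no.
That gives 10 matching atoms.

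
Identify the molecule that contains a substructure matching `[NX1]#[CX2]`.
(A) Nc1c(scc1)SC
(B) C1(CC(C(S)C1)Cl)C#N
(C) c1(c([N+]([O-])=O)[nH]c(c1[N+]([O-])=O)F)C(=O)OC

B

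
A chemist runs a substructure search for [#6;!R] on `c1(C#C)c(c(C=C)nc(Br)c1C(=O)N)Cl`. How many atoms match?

The query [#6;!R] means: carbon not in any ring.
Check the 15 heavy atoms by environment: 1× n (aromatic, in 6-ring) → no; 5× c (aromatic, in 6-ring) → no; 5× C (acyclic) → match; 1× Cl (acyclic) → no; 1× O (acyclic) → no; 1× N (acyclic) → no; 1× Br (acyclic) → no.
That gives 5 matching atoms.

5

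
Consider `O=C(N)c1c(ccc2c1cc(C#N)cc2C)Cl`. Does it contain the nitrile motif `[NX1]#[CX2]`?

Yes

The pattern [NX1]#[CX2] describes a nitrogen triple-bonded to a two-connected carbon — a nitrile.
The molecule carries a nitrile (-C#N), whose atoms satisfy every constraint of the query, so the pattern matches.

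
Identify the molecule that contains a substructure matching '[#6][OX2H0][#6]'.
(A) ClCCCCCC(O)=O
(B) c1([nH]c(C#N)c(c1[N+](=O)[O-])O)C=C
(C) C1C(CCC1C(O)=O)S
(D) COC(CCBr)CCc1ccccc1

D

[#6][OX2H0][#6] describes an aliphatic oxygen bridging two carbons with no H on the oxygen (an ether).
(A) has a carboxylic acid group (-C(=O)OH) but the -OH oxygen has H1; the =O is OX1, not OX2.
(B) has a hydroxyl group (-OH) but the oxygen has H1, not H0 bridging two carbons.
(C) has a carboxylic acid group (-C(=O)OH) but the -OH oxygen has H1; the =O is OX1, not OX2.
(D) contains a methoxy ether (-OCH3), which satisfies every atom and bond constraint.
So the answer is (D).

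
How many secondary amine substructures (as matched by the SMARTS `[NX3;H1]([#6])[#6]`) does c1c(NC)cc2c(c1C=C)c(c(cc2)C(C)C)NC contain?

2

[NX3;H1]([#6])[#6] is the SMARTS for a secondary amine: a trivalent nitrogen with one H, bonded to two carbons.
The molecule carries 2 separate instances of an N-methylamino group (-NHCH3) meeting every constraint; each maps to a distinct set of atoms, giving 2 matches.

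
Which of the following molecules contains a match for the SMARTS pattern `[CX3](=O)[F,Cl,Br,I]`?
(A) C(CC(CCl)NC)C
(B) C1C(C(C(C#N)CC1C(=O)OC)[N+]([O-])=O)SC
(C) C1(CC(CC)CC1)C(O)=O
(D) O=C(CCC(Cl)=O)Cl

[CX3](=O)[F,Cl,Br,I] describes a carbonyl carbon bonded to a halogen (an acyl halide).
(A) has a chloro substituent but the Cl is not on a carbonyl carbon.
(B) has a methyl-ester group (-C(=O)OCH3) but the carbonyl is bonded to -O-C, not to a halogen.
(C) has a carboxylic acid group (-C(=O)OH) but the carbonyl is bonded to -OH, not to a halogen.
(D) contains an acyl chloride (-C(=O)Cl), which satisfies every atom and bond constraint.
So the answer is (D).

D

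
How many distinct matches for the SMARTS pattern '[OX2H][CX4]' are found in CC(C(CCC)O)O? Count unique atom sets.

2

[OX2H][CX4] is the SMARTS for an aliphatic alcohol: a hydroxyl oxygen bound to an sp3 (X4) carbon.
The molecule carries 2 separate instances of a hydroxyl group (-OH) meeting every constraint; each maps to a distinct set of atoms, giving 2 matches.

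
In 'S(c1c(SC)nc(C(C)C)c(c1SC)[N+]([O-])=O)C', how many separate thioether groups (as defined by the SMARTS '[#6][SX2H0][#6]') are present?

3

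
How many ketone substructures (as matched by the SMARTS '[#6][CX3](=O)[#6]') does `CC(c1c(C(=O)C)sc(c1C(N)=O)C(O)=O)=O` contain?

2

[#6][CX3](=O)[#6] is the SMARTS for a ketone: a carbonyl carbon (no H) flanked by two carbons.
The molecule carries 2 separate instances of an acetyl/ketone group (-C(=O)CH3) meeting every constraint; each maps to a distinct set of atoms, giving 2 matches.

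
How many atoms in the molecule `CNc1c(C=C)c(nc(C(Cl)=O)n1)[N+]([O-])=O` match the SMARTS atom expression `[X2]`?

2

Check the 16 heavy atoms by environment: 2× n (aromatic, X2) → match; 4× c (aromatic, X3) → no; 3× C (X3) → no; 2× O (X1) → no; 1× Cl (X1) → no; 1× N (charge +1, X3) → no; 1× O (charge -1, X1) → no; 1× N (X3) → no; 1× C (X4) → no.
That gives 2 matching atoms.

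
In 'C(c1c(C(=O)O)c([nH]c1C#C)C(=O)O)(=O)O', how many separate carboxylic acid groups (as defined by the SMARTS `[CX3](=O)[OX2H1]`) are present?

[CX3](=O)[OX2H1] is the SMARTS for a carboxylic acid: an sp2 carbon double-bonded to O and single-bonded to an -OH oxygen.
The molecule carries 3 separate instances of a carboxylic acid group (-C(=O)OH) meeting every constraint; each maps to a distinct set of atoms, giving 3 matches.

3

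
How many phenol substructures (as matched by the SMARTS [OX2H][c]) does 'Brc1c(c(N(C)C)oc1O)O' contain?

[OX2H][c] is the SMARTS for a phenol: a hydroxyl oxygen attached to an aromatic carbon.
The molecule carries 2 separate instances of a hydroxyl group (-OH) meeting every constraint; each maps to a distinct set of atoms, giving 2 matches.

2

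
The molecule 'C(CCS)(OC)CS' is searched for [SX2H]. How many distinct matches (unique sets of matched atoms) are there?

2

[SX2H] is the SMARTS for a thiol: an aliphatic sulfur with two connections, one being H.
The molecule carries 2 separate instances of a thiol (-SH) meeting every constraint; each maps to a distinct set of atoms, giving 2 matches.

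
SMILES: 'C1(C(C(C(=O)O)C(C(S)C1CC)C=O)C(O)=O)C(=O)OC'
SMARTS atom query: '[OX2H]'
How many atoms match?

Check the 21 heavy atoms by environment: 6× C (H1, X4) → no; 3× C (H0, X3) → no; 4× O (H0, X1) → no; 2× O (H1, X2) → match; 1× C (H2, X4) → no; 2× C (H3, X4) → no; 1× S (H1, X2) → no; 1× O (H0, X2) → no; 1× C (H1, X3) → no.
That gives 2 matching atoms.

2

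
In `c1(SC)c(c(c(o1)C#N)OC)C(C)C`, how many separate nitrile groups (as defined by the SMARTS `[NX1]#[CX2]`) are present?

[NX1]#[CX2] is the SMARTS for a nitrile: a nitrogen triple-bonded to a two-connected carbon.
Exactly one fragment in the molecule meets all constraints, giving 1 match.

1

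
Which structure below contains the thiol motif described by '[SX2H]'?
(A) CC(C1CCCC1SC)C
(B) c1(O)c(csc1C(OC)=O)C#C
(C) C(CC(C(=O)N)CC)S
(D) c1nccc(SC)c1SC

C

[SX2H] describes an aliphatic sulfur with two connections, one being H (a thiol).
(A) has a methylthio ether (-SCH3) but the sulfur has H0 (bonded to two carbons), not H1.
(B) has a hydroxyl group (-OH) but it is an -OH, not an -SH.
(C) contains a thiol (-SH), which satisfies every atom and bond constraint.
(D) has a methylthio ether (-SCH3) but the sulfur has H0 (bonded to two carbons), not H1.
So the answer is (C).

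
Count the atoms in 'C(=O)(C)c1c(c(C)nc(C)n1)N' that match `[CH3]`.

3

The query [CH3] means: aliphatic carbon with exactly three hydrogens.
Check the 12 heavy atoms by environment: 2× n (aromatic, H0) → no; 4× c (aromatic, H0) → no; 1× N (H2) → no; 3× C (H3) → match; 1× C (H0) → no; 1× O (H0) → no.
That gives 3 matching atoms.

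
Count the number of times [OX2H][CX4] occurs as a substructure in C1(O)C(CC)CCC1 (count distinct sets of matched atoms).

[OX2H][CX4] is the SMARTS for an aliphatic alcohol: a hydroxyl oxygen bound to an sp3 (X4) carbon.
Exactly one fragment in the molecule meets all constraints, giving 1 match.

1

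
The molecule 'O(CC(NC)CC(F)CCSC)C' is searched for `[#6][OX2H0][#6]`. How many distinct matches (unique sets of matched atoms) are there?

1

[#6][OX2H0][#6] is the SMARTS for an ether: an aliphatic oxygen bridging two carbons with no H on the oxygen.
Exactly one fragment in the molecule meets all constraints, giving 1 match.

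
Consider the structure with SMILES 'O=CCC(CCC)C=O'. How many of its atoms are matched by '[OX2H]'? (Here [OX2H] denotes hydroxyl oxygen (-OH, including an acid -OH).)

The query [OX2H] means: aliphatic oxygen with two connections, one of which is H — an -OH oxygen.
Check the 9 heavy atoms by environment: 3× C (H2, X4) → no; 1× C (H1, X4) → no; 2× C (H1, X3) → no; 2× O (H0, X1) → no; 1× C (H3, X4) → no.
No environment satisfies the query, so 0 matching atoms.

0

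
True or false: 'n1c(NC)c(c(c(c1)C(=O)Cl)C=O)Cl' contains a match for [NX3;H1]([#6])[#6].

True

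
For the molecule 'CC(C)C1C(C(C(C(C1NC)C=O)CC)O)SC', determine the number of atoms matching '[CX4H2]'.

1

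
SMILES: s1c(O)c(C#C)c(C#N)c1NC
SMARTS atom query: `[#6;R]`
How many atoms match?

4

The query [#6;R] means: carbon that is part of a ring.
Check the 12 heavy atoms by environment: 1× s (aromatic, in 5-ring) → no; 4× c (aromatic, in 5-ring) → match; 2× N (acyclic) → no; 4× C (acyclic) → no; 1× O (acyclic) → no.
That gives 4 matching atoms.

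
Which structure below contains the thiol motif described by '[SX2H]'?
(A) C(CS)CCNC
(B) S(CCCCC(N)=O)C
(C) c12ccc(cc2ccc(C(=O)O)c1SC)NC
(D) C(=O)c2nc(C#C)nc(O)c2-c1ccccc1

A

[SX2H] describes an aliphatic sulfur with two connections, one being H (a thiol).
(A) contains a thiol (-SH), which satisfies every atom and bond constraint.
(B) has a methylthio ether (-SCH3) but the sulfur has H0 (bonded to two carbons), not H1.
(C) has a methylthio ether (-SCH3) but the sulfur has H0 (bonded to two carbons), not H1.
(D) has a hydroxyl group (-OH) but it is an -OH, not an -SH.
So the answer is (A).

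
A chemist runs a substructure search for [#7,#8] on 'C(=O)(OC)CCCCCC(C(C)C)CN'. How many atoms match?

The query [#7,#8] means: nitrogen or oxygen (comma = OR).
Check the 15 heavy atoms by environment: 12× C → no; 1× N → match; 2× O → match.
Summing the matching environments: 1 + 2 = 3 matching atoms.

3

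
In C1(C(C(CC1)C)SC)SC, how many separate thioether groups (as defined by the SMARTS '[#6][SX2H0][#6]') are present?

2

[#6][SX2H0][#6] is the SMARTS for a thioether: an aliphatic sulfur bridging two carbons with no H on the sulfur.
The molecule carries 2 separate instances of a methylthio ether (-SCH3) meeting every constraint; each maps to a distinct set of atoms, giving 2 matches.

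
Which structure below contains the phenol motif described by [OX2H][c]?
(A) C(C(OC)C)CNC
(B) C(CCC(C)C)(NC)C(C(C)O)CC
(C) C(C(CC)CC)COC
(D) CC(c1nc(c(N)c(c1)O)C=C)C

D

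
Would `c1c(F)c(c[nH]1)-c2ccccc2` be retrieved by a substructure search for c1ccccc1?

Yes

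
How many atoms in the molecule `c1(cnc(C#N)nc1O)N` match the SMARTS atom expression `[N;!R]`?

2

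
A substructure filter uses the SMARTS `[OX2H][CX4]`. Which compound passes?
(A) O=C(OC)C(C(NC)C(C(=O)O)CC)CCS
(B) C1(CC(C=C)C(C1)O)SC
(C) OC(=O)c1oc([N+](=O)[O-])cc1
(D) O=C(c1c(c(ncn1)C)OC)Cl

B

[OX2H][CX4] describes a hydroxyl oxygen bound to an sp3 (X4) carbon (an aliphatic alcohol).
(A) has a carboxylic acid group (-C(=O)OH) but the -OH is on a CX3 carbonyl carbon, not a CX4 carbon.
(B) contains a hydroxyl group (-OH), which satisfies every atom and bond constraint.
(C) has a carboxylic acid group (-C(=O)OH) but the -OH is on a CX3 carbonyl carbon, not a CX4 carbon.
(D) has a methoxy ether (-OCH3) but the oxygen has H0 (ether), not H1.
So the answer is (B).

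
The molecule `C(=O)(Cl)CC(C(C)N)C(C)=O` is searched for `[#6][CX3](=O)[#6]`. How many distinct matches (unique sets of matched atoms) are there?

1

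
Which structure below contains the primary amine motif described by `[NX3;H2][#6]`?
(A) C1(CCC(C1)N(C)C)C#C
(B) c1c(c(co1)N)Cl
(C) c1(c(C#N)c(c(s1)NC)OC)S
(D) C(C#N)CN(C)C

B

[NX3;H2][#6] describes a trivalent nitrogen with two H attached to carbon (a primary amine).
(A) has a dimethylamino group (-N(CH3)2) but the nitrogen has H0, not H2.
(B) contains a primary amino group (-NH2), which satisfies every atom and bond constraint.
(C) has a nitrile (-C#N) but the nitrogen is NX1 (triple-bonded), not NX3 with two H.
(D) has a nitrile (-C#N) but the nitrogen is NX1 (triple-bonded), not NX3 with two H.
So the answer is (B).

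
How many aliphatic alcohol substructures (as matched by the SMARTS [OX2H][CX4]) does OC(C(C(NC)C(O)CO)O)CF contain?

4

[OX2H][CX4] is the SMARTS for an aliphatic alcohol: a hydroxyl oxygen bound to an sp3 (X4) carbon.
The molecule carries 4 separate instances of a hydroxyl group (-OH) meeting every constraint; each maps to a distinct set of atoms, giving 4 matches.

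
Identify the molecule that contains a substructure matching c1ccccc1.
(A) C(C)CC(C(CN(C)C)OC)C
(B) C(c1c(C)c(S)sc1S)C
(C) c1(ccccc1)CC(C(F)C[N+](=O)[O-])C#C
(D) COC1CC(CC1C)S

c1ccccc1 describes six aromatic carbons in a ring (a benzene ring).
(A) has a methyl group (-CH3) but no six-membered all-carbon aromatic ring is present.
(B) has a methyl group (-CH3) but no six-membered all-carbon aromatic ring is present.
(C) contains a phenyl ring, which satisfies every atom and bond constraint.
(D) has a methyl group (-CH3) but no six-membered all-carbon aromatic ring is present.
So the answer is (C).

C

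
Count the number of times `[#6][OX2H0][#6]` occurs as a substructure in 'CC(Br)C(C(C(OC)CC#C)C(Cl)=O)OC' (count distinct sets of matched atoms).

2

[#6][OX2H0][#6] is the SMARTS for an ether: an aliphatic oxygen bridging two carbons with no H on the oxygen.
The molecule carries 2 separate instances of a methoxy ether (-OCH3) meeting every constraint; each maps to a distinct set of atoms, giving 2 matches.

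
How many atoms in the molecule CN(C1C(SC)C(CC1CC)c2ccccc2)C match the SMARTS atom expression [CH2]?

2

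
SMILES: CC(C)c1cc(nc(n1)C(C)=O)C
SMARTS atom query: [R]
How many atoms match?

The query [R] means: R matches any atom that is part of a ring.
Check the 13 heavy atoms by environment: 2× n (aromatic, in 6-ring) → match; 4× c (aromatic, in 6-ring) → match; 6× C (acyclic) → no; 1× O (acyclic) → no.
Summing the matching environments: 2 + 4 = 6 matching atoms.

6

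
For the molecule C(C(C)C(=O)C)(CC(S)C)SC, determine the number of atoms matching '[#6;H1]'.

3

The query [#6;H1] means: any carbon bearing exactly one hydrogen.
Check the 12 heavy atoms by environment: 4× C (H3) → no; 3× C (H1) → match; 1× C (H2) → no; 1× S (H0) → no; 1× C (H0) → no; 1× O (H0) → no; 1× S (H1) → no.
That gives 3 matching atoms.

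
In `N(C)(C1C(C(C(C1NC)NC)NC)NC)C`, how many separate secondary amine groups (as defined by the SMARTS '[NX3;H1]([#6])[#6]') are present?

4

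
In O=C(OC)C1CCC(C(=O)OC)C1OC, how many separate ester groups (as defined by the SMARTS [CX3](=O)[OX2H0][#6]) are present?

[CX3](=O)[OX2H0][#6] is the SMARTS for an ester: a carbonyl carbon bonded to an oxygen that is itself bonded to carbon (no H on that O).
The molecule carries 2 separate instances of a methyl-ester group (-C(=O)OCH3) meeting every constraint; each maps to a distinct set of atoms, giving 2 matches.

2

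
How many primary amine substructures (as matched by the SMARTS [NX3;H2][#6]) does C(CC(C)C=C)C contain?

0

[NX3;H2][#6] is the SMARTS for a primary amine: a trivalent nitrogen with two H attached to carbon.
No fragment in the molecule satisfies every constraint, giving 0 matches.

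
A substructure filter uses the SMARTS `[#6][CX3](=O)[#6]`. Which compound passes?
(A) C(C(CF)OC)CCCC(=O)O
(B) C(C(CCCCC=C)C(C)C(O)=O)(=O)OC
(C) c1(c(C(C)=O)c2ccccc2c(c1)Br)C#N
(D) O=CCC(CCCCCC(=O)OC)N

[#6][CX3](=O)[#6] describes a carbonyl carbon (no H) flanked by two carbons (a ketone).
(A) has a carboxylic acid group (-C(=O)OH) but one neighbour of the carbonyl carbon is O, not C.
(B) has a methyl-ester group (-C(=O)OCH3) but one neighbour of the carbonyl carbon is O, not C.
(C) contains an acetyl/ketone group (-C(=O)CH3), which satisfies every atom and bond constraint.
(D) has a methyl-ester group (-C(=O)OCH3) but one neighbour of the carbonyl carbon is O, not C.
So the answer is (C).

C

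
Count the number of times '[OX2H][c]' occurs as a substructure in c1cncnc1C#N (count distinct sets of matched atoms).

[OX2H][c] is the SMARTS for a phenol: a hydroxyl oxygen attached to an aromatic carbon.
No fragment in the molecule satisfies every constraint, giving 0 matches.

0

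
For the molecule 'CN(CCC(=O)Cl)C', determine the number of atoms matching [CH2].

2

Check the 8 heavy atoms by environment: 2× C (H2) → match; 1× C (H0) → no; 1× O (H0) → no; 1× Cl (H0) → no; 1× N (H0) → no; 2× C (H3) → no.
That gives 2 matching atoms.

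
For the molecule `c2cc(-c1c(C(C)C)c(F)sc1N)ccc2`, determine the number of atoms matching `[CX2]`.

The query [CX2] means: C with X2: aliphatic carbon with exactly 2 total connections.
Check the 16 heavy atoms by environment: 1× s (aromatic, X2) → no; 10× c (aromatic, X3) → no; 3× C (X4) → no; 1× N (X3) → no; 1× F (X1) → no.
No environment satisfies the query, so 0 matching atoms.

0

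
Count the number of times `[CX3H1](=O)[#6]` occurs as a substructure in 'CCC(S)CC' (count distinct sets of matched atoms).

[CX3H1](=O)[#6] is the SMARTS for an aldehyde: an sp2 carbon with one H, double-bonded to O and single-bonded to carbon.
No fragment in the molecule satisfies every constraint, giving 0 matches.

0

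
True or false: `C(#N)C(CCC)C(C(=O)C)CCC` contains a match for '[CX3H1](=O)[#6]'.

The pattern [CX3H1](=O)[#6] describes an sp2 carbon with one H, double-bonded to O and single-bonded to carbon — an aldehyde.
The closest candidate here is an acetyl/ketone group (-C(=O)CH3), but the carbonyl carbon has H0 (two carbon neighbours), not H1. No other fragment satisfies the full query, so there is no match.

False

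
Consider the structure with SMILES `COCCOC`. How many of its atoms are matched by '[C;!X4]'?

0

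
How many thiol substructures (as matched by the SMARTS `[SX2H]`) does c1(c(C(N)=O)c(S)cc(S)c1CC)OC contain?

2

[SX2H] is the SMARTS for a thiol: an aliphatic sulfur with two connections, one being H.
The molecule carries 2 separate instances of a thiol (-SH) meeting every constraint; each maps to a distinct set of atoms, giving 2 matches.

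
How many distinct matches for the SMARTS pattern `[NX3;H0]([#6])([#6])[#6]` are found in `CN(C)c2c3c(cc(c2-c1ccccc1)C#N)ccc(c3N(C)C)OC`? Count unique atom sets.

2

[NX3;H0]([#6])([#6])[#6] is the SMARTS for a tertiary amine: a trivalent nitrogen with no H, bonded to three carbons.
The molecule carries 2 separate instances of a dimethylamino group (-N(CH3)2) meeting every constraint; each maps to a distinct set of atoms, giving 2 matches.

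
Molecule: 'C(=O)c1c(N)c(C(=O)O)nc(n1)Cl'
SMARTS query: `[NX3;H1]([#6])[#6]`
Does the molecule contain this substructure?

No

The pattern [NX3;H1]([#6])[#6] describes a trivalent nitrogen with one H, bonded to two carbons — a secondary amine.
The closest candidate here is a primary amino group (-NH2), but the nitrogen has H2 and only one carbon neighbour. No other fragment satisfies the full query, so there is no match.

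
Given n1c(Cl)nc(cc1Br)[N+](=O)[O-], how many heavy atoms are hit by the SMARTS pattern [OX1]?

2

The query [OX1] means: aliphatic oxygen with one total connection — typically a carbonyl =O or an oxide.
Check the 11 heavy atoms by environment: 2× n (aromatic, X2) → no; 4× c (aromatic, X3) → no; 1× Br (X1) → no; 1× Cl (X1) → no; 1× N (charge +1, X3) → no; 1× O (charge -1, X1) → match; 1× O (X1) → match.
Summing the matching environments: 1 + 1 = 2 matching atoms.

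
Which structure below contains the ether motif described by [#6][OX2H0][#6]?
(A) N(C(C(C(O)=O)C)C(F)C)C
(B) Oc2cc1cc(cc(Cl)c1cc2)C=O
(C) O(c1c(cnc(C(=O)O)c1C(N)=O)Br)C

C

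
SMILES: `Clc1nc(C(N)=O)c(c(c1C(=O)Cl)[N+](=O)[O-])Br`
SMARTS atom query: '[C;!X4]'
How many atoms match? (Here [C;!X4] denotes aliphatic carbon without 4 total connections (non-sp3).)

The query [C;!X4] means: aliphatic carbon that does not have four total connections.
Check the 17 heavy atoms by environment: 1× n (aromatic, X2) → no; 5× c (aromatic, X3) → no; 1× N (charge +1, X3) → no; 1× O (charge -1, X1) → no; 3× O (X1) → no; 1× Br (X1) → no; 2× Cl (X1) → no; 2× C (X3) → match; 1× N (X3) → no.
That gives 2 matching atoms.

2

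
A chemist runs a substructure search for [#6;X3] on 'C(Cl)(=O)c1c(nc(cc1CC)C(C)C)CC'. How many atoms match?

The query [#6;X3] means: any carbon (aromatic or not) with three total connections.
Check the 16 heavy atoms by environment: 1× n (aromatic, X2) → no; 5× c (aromatic, X3) → match; 7× C (X4) → no; 1× C (X3) → match; 1× O (X1) → no; 1× Cl (X1) → no.
Summing the matching environments: 5 + 1 = 6 matching atoms.

6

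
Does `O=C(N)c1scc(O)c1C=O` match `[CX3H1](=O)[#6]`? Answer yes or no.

The pattern [CX3H1](=O)[#6] describes an sp2 carbon with one H, double-bonded to O and single-bonded to carbon — an aldehyde.
The molecule carries an aldehyde (-CHO), whose atoms satisfy every constraint of the query, so the pattern matches.

Yes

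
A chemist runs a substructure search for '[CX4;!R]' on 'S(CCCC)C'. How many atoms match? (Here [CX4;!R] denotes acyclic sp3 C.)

The query [CX4;!R] means: aliphatic carbon with four total connections, not in a ring.
Check the 6 heavy atoms by environment: 5× C (X4, acyclic) → match; 1× S (X2, acyclic) → no.
That gives 5 matching atoms.

5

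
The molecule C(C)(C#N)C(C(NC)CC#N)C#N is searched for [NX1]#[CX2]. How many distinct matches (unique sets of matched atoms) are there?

3

[NX1]#[CX2] is the SMARTS for a nitrile: a nitrogen triple-bonded to a two-connected carbon.
The molecule carries 3 separate instances of a nitrile (-C#N) meeting every constraint; each maps to a distinct set of atoms, giving 3 matches.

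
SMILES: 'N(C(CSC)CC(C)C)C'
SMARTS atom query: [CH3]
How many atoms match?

The query [CH3] means: aliphatic carbon with exactly three hydrogens.
Check the 10 heavy atoms by environment: 2× C (H2) → no; 2× C (H1) → no; 1× S (H0) → no; 4× C (H3) → match; 1× N (H1) → no.
That gives 4 matching atoms.

4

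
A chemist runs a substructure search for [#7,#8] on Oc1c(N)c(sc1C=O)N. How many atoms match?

4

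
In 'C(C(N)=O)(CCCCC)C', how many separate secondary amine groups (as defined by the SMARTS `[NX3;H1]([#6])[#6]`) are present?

[NX3;H1]([#6])[#6] is the SMARTS for a secondary amine: a trivalent nitrogen with one H, bonded to two carbons.
The molecule has a primary amide (-C(=O)NH2), but the -C(=O)NH2 nitrogen has H2, not H1; nothing else fits, so there are 0 matches.

0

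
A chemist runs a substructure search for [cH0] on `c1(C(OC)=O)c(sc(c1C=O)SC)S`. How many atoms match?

4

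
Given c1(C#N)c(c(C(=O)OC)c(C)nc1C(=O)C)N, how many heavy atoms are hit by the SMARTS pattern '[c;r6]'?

5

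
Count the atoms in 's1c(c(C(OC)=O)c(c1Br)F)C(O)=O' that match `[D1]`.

6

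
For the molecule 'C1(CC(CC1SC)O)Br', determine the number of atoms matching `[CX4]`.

6

Check the 9 heavy atoms by environment: 6× C (X4) → match; 1× Br (X1) → no; 1× S (X2) → no; 1× O (X2) → no.
That gives 6 matching atoms.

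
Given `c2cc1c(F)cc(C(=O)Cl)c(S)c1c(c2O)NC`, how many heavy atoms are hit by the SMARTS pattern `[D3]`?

8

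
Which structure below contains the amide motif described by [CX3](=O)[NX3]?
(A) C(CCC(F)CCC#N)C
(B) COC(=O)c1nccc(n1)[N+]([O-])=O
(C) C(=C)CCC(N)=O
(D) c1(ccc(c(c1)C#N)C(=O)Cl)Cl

[CX3](=O)[NX3] describes a carbonyl carbon bonded to a trivalent nitrogen (an amide).
(A) has a nitrile (-C#N) but the nitrile N is NX1 (triple-bonded), not NX3.
(B) has a methyl-ester group (-C(=O)OCH3) but the carbonyl is bonded to O, not to an NX3 nitrogen.
(C) contains a primary amide (-C(=O)NH2), which satisfies every atom and bond constraint.
(D) has a nitrile (-C#N) but the nitrile N is NX1 (triple-bonded), not NX3.
So the answer is (C).

C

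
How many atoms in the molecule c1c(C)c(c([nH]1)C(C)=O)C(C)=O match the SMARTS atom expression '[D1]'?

Check the 12 heavy atoms by environment: 1× n (aromatic, D2) → no; 3× c (aromatic, D3) → no; 1× c (aromatic, D2) → no; 2× C (D3) → no; 2× O (D1) → match; 3× C (D1) → match.
Summing the matching environments: 2 + 3 = 5 matching atoms.

5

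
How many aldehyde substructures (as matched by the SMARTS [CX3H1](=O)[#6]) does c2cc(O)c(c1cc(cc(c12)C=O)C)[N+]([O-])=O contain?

1

[CX3H1](=O)[#6] is the SMARTS for an aldehyde: an sp2 carbon with one H, double-bonded to O and single-bonded to carbon.
Exactly one fragment in the molecule meets all constraints, giving 1 match.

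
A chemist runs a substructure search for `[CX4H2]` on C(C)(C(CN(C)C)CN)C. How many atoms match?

2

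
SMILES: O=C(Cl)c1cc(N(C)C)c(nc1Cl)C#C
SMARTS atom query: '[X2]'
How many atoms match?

The query [X2] means: any atom with exactly two total connections (bonds + H).
Check the 15 heavy atoms by environment: 1× n (aromatic, X2) → match; 5× c (aromatic, X3) → no; 2× Cl (X1) → no; 1× C (X3) → no; 1× O (X1) → no; 1× N (X3) → no; 2× C (X4) → no; 2× C (X2) → match.
Summing the matching environments: 1 + 2 = 3 matching atoms.

3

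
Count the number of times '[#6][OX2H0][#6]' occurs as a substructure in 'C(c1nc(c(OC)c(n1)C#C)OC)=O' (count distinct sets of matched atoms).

2

[#6][OX2H0][#6] is the SMARTS for an ether: an aliphatic oxygen bridging two carbons with no H on the oxygen.
The molecule carries 2 separate instances of a methoxy ether (-OCH3) meeting every constraint; each maps to a distinct set of atoms, giving 2 matches.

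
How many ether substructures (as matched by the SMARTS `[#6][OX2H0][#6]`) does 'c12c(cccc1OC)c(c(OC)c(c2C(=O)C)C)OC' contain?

3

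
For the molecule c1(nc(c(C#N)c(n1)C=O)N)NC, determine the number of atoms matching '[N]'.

3

Check the 13 heavy atoms by environment: 2× n (aromatic) → no; 4× c (aromatic) → no; 3× N → match; 3× C → no; 1× O → no.
That gives 3 matching atoms.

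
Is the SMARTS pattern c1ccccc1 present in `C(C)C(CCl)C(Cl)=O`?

The pattern c1ccccc1 describes six aromatic carbons in a ring — a benzene ring.
The closest candidate here is a methyl group (-CH3), but no six-membered all-carbon aromatic ring is present. No other fragment satisfies the full query, so there is no match.

No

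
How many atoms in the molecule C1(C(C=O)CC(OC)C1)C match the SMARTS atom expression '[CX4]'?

The query [CX4] means: C with X4: aliphatic carbon with exactly 4 total connections (bonds + H).
Check the 10 heavy atoms by environment: 7× C (X4) → match; 1× C (X3) → no; 1× O (X1) → no; 1× O (X2) → no.
That gives 7 matching atoms.

7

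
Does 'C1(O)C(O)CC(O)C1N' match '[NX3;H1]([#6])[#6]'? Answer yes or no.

No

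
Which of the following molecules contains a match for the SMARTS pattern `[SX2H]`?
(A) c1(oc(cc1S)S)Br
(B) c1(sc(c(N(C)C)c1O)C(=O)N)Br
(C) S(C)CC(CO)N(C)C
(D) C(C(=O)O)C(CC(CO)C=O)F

A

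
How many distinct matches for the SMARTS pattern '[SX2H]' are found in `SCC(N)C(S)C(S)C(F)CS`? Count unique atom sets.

4

[SX2H] is the SMARTS for a thiol: an aliphatic sulfur with two connections, one being H.
The molecule carries 4 separate instances of a thiol (-SH) meeting every constraint; each maps to a distinct set of atoms, giving 4 matches.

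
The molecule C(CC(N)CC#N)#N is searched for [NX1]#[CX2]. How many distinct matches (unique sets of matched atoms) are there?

2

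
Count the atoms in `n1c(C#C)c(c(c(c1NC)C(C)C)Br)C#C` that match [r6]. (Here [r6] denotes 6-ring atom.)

6

The query [r6] means: r6 matches atoms in a six-membered ring.
Check the 16 heavy atoms by environment: 1× n (aromatic, in 6-ring) → match; 5× c (aromatic, in 6-ring) → match; 8× C (acyclic) → no; 1× N (acyclic) → no; 1× Br (acyclic) → no.
Summing the matching environments: 1 + 5 = 6 matching atoms.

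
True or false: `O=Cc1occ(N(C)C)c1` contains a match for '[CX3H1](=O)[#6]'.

The pattern [CX3H1](=O)[#6] describes an sp2 carbon with one H, double-bonded to O and single-bonded to carbon — an aldehyde.
The molecule carries an aldehyde (-CHO), whose atoms satisfy every constraint of the query, so the pattern matches.

True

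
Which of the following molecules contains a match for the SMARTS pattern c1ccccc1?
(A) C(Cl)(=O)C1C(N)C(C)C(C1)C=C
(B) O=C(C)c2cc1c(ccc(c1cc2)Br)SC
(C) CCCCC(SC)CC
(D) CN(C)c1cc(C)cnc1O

B

c1ccccc1 describes six aromatic carbons in a ring (a benzene ring).
(A) has a methyl group (-CH3) but no six-membered all-carbon aromatic ring is present.
(B) contains the required atom environment, so the pattern matches.
(C) has a methyl group (-CH3) but no six-membered all-carbon aromatic ring is present.
(D) has a methyl group (-CH3) but no six-membered all-carbon aromatic ring is present.
So the answer is (B).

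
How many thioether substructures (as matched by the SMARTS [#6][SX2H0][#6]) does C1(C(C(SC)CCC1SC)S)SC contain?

3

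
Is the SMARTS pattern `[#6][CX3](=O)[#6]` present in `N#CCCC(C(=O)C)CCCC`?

The pattern [#6][CX3](=O)[#6] describes a carbonyl carbon (no H) flanked by two carbons — a ketone.
The molecule carries an acetyl/ketone group (-C(=O)CH3), whose atoms satisfy every constraint of the query, so the pattern matches.

Yes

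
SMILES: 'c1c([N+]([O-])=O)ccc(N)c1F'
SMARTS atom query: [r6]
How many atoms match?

6

The query [r6] means: r6 matches atoms in a six-membered ring.
Check the 11 heavy atoms by environment: 6× c (aromatic, in 6-ring) → match; 1× N (charge +1, acyclic) → no; 1× O (charge -1, acyclic) → no; 1× O (acyclic) → no; 1× F (acyclic) → no; 1× N (acyclic) → no.
That gives 6 matching atoms.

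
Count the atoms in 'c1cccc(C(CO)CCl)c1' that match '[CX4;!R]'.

The query [CX4;!R] means: aliphatic carbon with four total connections, not in a ring.
Check the 11 heavy atoms by environment: 3× C (X4, acyclic) → match; 1× Cl (X1, acyclic) → no; 6× c (aromatic, X3, in 6-ring) → no; 1× O (X2, acyclic) → no.
That gives 3 matching atoms.

3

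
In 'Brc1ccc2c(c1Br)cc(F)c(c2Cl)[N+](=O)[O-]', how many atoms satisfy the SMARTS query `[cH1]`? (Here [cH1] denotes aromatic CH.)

3

The query [cH1] means: aromatic carbon bearing exactly one hydrogen.
Check the 17 heavy atoms by environment: 7× c (aromatic, H0) → no; 3× c (aromatic, H1) → match; 1× F (H0) → no; 1× Cl (H0) → no; 1× N (charge +1, H0) → no; 1× O (charge -1, H0) → no; 1× O (H0) → no; 2× Br (H0) → no.
That gives 3 matching atoms.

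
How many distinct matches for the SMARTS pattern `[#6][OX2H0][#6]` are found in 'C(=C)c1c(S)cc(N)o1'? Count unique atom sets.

[#6][OX2H0][#6] is the SMARTS for an ether: an aliphatic oxygen bridging two carbons with no H on the oxygen.
No fragment in the molecule satisfies every constraint, giving 0 matches.

0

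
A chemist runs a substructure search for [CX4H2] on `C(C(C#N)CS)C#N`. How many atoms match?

2

Check the 8 heavy atoms by environment: 2× C (H2, X4) → match; 1× C (H1, X4) → no; 1× S (H1, X2) → no; 2× C (H0, X2) → no; 2× N (H0, X1) → no.
That gives 2 matching atoms.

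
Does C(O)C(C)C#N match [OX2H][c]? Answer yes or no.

The pattern [OX2H][c] describes a hydroxyl oxygen attached to an aromatic carbon — a phenol.
The closest candidate here is a hydroxyl group (-OH), but the -OH is on an aliphatic carbon, not an aromatic c. No other fragment satisfies the full query, so there is no match.

No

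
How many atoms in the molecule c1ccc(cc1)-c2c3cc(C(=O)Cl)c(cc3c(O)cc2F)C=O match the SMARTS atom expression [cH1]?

8

Check the 23 heavy atoms by environment: 8× c (aromatic, H0) → no; 8× c (aromatic, H1) → match; 1× F (H0) → no; 1× O (H1) → no; 1× C (H0) → no; 2× O (H0) → no; 1× Cl (H0) → no; 1× C (H1) → no.
That gives 8 matching atoms.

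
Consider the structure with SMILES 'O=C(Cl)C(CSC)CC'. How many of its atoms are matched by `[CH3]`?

The query [CH3] means: aliphatic carbon with exactly three hydrogens.
Check the 9 heavy atoms by environment: 2× C (H2) → no; 1× C (H1) → no; 1× C (H0) → no; 1× O (H0) → no; 1× Cl (H0) → no; 1× S (H0) → no; 2× C (H3) → match.
That gives 2 matching atoms.

2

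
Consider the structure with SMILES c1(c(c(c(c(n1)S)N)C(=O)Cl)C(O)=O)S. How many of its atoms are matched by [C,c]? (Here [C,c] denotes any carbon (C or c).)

7

The query [C,c] means: comma = OR; matches aliphatic or aromatic carbon — same as #6.
Check the 15 heavy atoms by environment: 1× n (aromatic) → no; 5× c (aromatic) → match; 2× C → match; 3× O → no; 1× Cl → no; 2× S → no; 1× N → no.
Summing the matching environments: 5 + 2 = 7 matching atoms.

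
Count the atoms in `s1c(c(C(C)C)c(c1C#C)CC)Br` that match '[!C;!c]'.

2

Check the 13 heavy atoms by environment: 1× s (aromatic) → match; 4× c (aromatic) → no; 7× C → no; 1× Br → match.
Summing the matching environments: 1 + 1 = 2 matching atoms.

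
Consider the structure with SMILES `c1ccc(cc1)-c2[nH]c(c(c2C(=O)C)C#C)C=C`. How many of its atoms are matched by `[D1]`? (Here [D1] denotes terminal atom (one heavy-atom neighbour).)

The query [D1] means: atom with exactly one heavy-atom neighbour (degree 1).
Check the 18 heavy atoms by environment: 1× n (aromatic, D2) → no; 5× c (aromatic, D3) → no; 1× C (D3) → no; 1× O (D1) → match; 3× C (D1) → match; 2× C (D2) → no; 5× c (aromatic, D2) → no.
Summing the matching environments: 1 + 3 = 4 matching atoms.

4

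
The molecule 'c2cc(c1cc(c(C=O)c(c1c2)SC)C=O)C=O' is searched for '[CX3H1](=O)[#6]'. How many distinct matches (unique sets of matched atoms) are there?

3

[CX3H1](=O)[#6] is the SMARTS for an aldehyde: an sp2 carbon with one H, double-bonded to O and single-bonded to carbon.
The molecule carries 3 separate instances of an aldehyde (-CHO) meeting every constraint; each maps to a distinct set of atoms, giving 3 matches.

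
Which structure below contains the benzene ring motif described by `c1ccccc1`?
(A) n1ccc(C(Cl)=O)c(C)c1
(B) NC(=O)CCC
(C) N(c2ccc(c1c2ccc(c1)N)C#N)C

C

c1ccccc1 describes six aromatic carbons in a ring (a benzene ring).
(A) has a methyl group (-CH3) but no six-membered all-carbon aromatic ring is present.
(B) has a methyl group (-CH3) but no six-membered all-carbon aromatic ring is present.
(C) contains the required atom environment, so the pattern matches.
So the answer is (C).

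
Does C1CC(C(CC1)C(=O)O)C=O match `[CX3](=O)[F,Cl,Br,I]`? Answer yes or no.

The pattern [CX3](=O)[F,Cl,Br,I] describes a carbonyl carbon bonded to a halogen — an acyl halide.
The closest candidate here is a carboxylic acid group (-C(=O)OH), but the carbonyl is bonded to -OH, not to a halogen. No other fragment satisfies the full query, so there is no match.

No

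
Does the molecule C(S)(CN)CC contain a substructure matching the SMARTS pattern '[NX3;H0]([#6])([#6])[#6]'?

No

The pattern [NX3;H0]([#6])([#6])[#6] describes a trivalent nitrogen with no H, bonded to three carbons — a tertiary amine.
The closest candidate here is a primary amino group (-NH2), but the nitrogen has H2, not H0 with three carbons. No other fragment satisfies the full query, so there is no match.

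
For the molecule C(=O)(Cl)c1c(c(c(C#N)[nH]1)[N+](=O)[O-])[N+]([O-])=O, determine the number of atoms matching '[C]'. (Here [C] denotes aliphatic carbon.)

2

The query [C] means: uppercase C matches aliphatic (non-aromatic) carbon only.
Check the 16 heavy atoms by environment: 1× n (aromatic) → no; 4× c (aromatic) → no; 2× N (charge +1) → no; 2× O (charge -1) → no; 3× O → no; 2× C → match; 1× N → no; 1× Cl → no.
That gives 2 matching atoms.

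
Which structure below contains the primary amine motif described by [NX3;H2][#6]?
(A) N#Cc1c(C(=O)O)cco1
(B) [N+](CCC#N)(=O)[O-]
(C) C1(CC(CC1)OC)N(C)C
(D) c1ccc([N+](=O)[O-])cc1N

[NX3;H2][#6] describes a trivalent nitrogen with two H attached to carbon (a primary amine).
(A) has a nitrile (-C#N) but the nitrogen is NX1 (triple-bonded), not NX3 with two H.
(B) has a nitro group (-[N+](=O)[O-]) but the nitrogen is [N+] with no H, not NX3H2.
(C) has a dimethylamino group (-N(CH3)2) but the nitrogen has H0, not H2.
(D) contains a primary amino group (-NH2), which satisfies every atom and bond constraint.
So the answer is (D).

D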